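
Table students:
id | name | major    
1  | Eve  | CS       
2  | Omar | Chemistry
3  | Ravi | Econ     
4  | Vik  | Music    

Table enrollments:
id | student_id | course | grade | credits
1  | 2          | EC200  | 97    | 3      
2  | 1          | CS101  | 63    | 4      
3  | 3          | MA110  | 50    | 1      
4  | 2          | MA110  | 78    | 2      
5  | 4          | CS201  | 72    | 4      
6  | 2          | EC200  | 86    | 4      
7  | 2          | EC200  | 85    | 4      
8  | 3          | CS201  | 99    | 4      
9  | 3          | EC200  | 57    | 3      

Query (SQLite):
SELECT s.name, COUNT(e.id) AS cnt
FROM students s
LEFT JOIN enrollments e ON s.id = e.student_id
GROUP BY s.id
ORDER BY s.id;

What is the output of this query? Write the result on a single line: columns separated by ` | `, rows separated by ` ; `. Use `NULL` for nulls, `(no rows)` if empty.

Eve | 1 ; Omar | 4 ; Ravi | 3 ; Vik | 1

LEFT JOIN keeps every students row; unmatched ones get NULL for enrollments columns.
Group by students.id and compute COUNT(e.id). COUNT(col) of an all-NULL group is 0.
  1: ids {2} → COUNT(e.id)=1
  2: ids {1, 4, 6, 7} → COUNT(e.id)=4
  3: ids {3, 8, 9} → COUNT(e.id)=3
  4: ids {5} → COUNT(e.id)=1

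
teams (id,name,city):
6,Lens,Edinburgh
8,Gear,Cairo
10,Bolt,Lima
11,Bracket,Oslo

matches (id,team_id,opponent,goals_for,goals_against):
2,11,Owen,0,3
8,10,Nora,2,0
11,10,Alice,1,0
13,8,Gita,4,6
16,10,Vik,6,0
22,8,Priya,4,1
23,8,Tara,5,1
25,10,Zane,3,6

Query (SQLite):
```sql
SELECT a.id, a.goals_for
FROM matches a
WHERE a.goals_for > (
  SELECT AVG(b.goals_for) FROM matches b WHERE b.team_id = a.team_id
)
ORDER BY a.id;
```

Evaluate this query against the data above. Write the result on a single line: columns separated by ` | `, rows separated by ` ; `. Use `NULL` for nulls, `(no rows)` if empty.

For each matches row a, compute AVG(goals_for) over rows sharing a.team_id.
Keep row a if a.goals_for > that per-group AVG.
  team_id=8: AVG(goals_for) = 4.333333
  team_id=10: AVG(goals_for) = 3.0
  team_id=11: AVG(goals_for) = 0.0

16 | 6 ; 23 | 5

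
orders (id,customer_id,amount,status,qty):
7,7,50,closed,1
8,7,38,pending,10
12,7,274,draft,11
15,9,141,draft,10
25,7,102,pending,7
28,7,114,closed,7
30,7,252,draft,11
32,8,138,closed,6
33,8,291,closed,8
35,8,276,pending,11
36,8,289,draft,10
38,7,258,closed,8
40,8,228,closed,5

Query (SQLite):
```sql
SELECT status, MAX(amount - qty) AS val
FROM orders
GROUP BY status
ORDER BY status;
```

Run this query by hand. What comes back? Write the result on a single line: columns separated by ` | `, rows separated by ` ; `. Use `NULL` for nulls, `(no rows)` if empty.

closed | 283 ; draft | 279 ; pending | 265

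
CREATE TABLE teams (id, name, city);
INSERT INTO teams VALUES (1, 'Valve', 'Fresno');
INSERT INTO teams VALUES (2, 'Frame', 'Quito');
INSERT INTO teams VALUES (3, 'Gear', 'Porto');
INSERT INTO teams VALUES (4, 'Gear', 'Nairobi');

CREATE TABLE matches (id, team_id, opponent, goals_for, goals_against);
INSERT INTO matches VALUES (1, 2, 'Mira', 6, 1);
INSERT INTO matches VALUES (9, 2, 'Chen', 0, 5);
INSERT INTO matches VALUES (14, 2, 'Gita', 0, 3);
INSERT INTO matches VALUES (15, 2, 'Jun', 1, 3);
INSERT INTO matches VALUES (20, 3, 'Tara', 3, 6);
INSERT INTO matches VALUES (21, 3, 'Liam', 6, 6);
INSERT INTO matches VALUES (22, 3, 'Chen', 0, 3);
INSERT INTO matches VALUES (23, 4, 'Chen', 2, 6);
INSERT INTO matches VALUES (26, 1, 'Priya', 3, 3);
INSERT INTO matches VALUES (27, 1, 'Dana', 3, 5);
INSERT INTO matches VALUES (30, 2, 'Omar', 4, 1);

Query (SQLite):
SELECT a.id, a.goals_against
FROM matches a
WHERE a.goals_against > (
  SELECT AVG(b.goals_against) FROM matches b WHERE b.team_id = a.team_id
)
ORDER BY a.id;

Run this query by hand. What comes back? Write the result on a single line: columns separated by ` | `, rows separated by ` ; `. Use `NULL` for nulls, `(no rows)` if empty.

9 | 5 ; 14 | 3 ; 15 | 3 ; 20 | 6 ; 21 | 6 ; 27 | 5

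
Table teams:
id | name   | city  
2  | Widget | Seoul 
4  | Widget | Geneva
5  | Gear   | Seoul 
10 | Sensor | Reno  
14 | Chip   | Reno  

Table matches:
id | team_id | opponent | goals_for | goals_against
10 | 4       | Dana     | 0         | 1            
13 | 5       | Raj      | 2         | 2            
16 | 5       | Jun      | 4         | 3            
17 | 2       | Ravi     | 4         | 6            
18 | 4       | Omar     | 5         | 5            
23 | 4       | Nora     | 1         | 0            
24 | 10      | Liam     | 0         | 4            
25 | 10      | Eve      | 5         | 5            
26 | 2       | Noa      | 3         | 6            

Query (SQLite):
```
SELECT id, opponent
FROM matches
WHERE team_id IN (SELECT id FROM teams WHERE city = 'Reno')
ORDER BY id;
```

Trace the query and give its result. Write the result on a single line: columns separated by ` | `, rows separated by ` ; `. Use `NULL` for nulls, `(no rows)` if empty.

Inner query: teams.id where city = 'Reno'.
Outer: keep matches rows whose team_id is in that set.
Inner query → {10, 14}

24 | Liam ; 25 | Eve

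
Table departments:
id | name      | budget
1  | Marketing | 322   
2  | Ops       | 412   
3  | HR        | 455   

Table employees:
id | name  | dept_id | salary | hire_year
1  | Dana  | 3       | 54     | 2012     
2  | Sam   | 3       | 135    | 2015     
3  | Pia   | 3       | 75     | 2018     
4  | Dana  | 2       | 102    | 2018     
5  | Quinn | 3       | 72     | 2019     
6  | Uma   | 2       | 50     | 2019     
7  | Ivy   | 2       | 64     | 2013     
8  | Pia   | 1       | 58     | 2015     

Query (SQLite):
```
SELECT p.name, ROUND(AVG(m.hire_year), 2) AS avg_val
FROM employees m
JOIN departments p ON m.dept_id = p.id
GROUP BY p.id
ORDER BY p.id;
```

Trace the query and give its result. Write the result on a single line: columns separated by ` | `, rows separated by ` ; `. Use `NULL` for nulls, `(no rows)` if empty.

Join each employees row to its departments via dept_id.
Group joined rows by departments.id; compute ROUND(AVG(m.hire_year), 2) per group.
  1: ids {8} → ROUND(AVG(m.hire_year), 2)=2015
  2: ids {4, 6, 7} → ROUND(AVG(m.hire_year), 2)=2016.67
  3: ids {1, 2, 3, 5} → ROUND(AVG(m.hire_year), 2)=2016

Marketing | 2015 ; Ops | 2016.67 ; HR | 2016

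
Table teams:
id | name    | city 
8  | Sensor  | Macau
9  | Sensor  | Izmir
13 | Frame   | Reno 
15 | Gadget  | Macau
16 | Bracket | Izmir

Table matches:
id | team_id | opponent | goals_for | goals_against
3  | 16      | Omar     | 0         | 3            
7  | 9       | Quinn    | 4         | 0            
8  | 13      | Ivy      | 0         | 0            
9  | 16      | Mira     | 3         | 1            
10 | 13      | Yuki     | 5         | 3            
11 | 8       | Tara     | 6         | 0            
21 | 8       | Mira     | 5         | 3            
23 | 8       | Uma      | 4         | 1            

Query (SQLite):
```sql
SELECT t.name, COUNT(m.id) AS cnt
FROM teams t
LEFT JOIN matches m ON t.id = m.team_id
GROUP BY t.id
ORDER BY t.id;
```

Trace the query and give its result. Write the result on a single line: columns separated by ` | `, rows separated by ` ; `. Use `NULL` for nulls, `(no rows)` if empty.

LEFT JOIN keeps every teams row; unmatched ones get NULL for matches columns.
Group by teams.id and compute COUNT(m.id). COUNT(col) of an all-NULL group is 0.
  8: ids {11, 21, 23} → COUNT(m.id)=3
  9: ids {7} → COUNT(m.id)=1
  13: ids {8, 10} → COUNT(m.id)=2
  15: ids {—} → COUNT(m.id)=0
  16: ids {3, 9} → COUNT(m.id)=2

Sensor | 3 ; Sensor | 1 ; Frame | 2 ; Gadget | 0 ; Bracket | 2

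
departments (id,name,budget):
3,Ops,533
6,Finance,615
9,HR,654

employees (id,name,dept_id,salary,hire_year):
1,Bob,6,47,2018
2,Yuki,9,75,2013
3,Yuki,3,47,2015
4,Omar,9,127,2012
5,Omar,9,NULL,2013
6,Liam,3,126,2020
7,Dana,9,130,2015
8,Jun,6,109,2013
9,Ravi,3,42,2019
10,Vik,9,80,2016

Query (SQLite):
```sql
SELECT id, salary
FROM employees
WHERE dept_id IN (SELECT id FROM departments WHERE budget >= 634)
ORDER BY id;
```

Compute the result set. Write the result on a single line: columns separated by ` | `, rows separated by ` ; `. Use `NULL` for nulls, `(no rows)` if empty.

2 | 75 ; 4 | 127 ; 5 | NULL ; 7 | 130 ; 10 | 80

Inner query: departments.id where budget >= 634.
Outer: keep employees rows whose dept_id is in that set.
Inner query → {9}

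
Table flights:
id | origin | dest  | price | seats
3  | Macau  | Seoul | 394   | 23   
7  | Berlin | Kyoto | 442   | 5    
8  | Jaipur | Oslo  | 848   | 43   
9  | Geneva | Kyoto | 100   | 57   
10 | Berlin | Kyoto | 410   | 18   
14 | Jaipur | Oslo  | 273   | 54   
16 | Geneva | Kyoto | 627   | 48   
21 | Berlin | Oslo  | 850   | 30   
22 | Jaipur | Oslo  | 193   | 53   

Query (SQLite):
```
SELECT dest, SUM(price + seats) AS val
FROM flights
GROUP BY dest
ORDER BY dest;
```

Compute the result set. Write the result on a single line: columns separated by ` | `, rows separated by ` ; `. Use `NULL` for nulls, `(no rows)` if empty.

Kyoto | 1707 ; Oslo | 2344 ; Seoul | 417

For each row compute price + seats.
Group by dest; take SUM of the expression per group.
  Kyoto: ids {7, 9, 10, 16} → SUM(price + seats)=1707
  Oslo: ids {8, 14, 21, 22} → SUM(price + seats)=2344
  Seoul: ids {3} → SUM(price + seats)=417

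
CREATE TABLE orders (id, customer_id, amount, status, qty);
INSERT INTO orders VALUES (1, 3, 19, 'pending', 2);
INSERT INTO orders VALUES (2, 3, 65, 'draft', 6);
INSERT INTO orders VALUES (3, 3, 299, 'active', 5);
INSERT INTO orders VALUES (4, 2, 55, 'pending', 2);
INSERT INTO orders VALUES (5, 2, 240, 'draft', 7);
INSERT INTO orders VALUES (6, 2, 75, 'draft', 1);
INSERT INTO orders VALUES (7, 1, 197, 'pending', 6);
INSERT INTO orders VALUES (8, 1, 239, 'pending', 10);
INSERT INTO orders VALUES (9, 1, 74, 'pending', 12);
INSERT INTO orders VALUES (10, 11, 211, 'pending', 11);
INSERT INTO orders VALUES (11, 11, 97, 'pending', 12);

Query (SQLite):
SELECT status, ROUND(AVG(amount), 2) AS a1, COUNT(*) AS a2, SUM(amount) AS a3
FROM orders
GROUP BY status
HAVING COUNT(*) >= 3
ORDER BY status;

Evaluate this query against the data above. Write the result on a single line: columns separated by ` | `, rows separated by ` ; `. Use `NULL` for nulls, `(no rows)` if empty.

draft | 126.67 | 3 | 380 ; pending | 127.43 | 7 | 892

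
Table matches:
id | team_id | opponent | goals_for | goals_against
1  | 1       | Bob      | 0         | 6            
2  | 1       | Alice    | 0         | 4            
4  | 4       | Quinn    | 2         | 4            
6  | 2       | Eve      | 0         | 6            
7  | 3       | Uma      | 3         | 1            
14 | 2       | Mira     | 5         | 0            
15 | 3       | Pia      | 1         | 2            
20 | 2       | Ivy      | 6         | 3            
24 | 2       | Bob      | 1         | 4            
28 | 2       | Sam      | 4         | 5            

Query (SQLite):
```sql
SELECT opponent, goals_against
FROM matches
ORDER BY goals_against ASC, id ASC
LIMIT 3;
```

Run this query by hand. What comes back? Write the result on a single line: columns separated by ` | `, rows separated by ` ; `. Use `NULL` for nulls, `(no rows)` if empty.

Mira | 0 ; Uma | 1 ; Pia | 2

Sort by goals_against asc, tiebreak id asc: (0, id=14), (1, id=7), (2, id=15), (3, id=20), (4, id=2), (4, id=4) …. Take first 3.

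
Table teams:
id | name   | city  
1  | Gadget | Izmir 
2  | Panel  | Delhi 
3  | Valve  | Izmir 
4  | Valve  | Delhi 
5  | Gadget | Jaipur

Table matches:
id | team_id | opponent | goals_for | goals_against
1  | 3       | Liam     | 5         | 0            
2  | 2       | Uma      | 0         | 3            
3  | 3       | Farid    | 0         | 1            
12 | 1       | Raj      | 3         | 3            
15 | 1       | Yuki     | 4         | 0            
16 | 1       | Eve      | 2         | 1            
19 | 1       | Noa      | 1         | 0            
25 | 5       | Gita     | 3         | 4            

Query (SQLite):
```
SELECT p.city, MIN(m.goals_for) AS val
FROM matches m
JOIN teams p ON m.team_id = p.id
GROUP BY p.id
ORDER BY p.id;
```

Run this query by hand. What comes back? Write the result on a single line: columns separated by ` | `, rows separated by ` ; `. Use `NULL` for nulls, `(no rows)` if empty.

Join each matches row to its teams via team_id.
Group joined rows by teams.id; compute MIN(m.goals_for) per group.
  1: ids {12, 15, 16, 19} → MIN(m.goals_for)=1
  2: ids {2} → MIN(m.goals_for)=0
  3: ids {1, 3} → MIN(m.goals_for)=0
  5: ids {25} → MIN(m.goals_for)=3

Izmir | 1 ; Delhi | 0 ; Izmir | 0 ; Jaipur | 3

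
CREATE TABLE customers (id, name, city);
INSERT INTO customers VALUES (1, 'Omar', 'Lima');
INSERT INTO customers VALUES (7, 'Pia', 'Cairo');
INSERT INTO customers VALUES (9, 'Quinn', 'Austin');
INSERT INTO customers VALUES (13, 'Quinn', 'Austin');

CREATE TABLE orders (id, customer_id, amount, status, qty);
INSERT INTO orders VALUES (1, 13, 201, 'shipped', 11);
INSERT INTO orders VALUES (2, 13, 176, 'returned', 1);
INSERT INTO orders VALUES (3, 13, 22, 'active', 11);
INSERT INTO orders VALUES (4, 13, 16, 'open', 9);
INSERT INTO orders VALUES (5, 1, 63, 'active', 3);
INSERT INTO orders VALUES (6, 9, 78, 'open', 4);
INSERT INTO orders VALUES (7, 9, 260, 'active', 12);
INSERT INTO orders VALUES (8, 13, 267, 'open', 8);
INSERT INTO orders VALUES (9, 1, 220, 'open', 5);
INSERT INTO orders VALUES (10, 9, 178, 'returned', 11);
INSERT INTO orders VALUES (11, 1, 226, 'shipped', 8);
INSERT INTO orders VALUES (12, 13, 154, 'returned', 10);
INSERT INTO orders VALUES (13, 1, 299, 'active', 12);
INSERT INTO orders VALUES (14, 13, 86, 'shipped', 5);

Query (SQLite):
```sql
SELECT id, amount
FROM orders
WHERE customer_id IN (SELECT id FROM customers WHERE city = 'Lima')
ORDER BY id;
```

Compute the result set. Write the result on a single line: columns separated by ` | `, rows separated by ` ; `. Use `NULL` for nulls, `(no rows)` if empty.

5 | 63 ; 9 | 220 ; 11 | 226 ; 13 | 299

Inner query: customers.id where city = 'Lima'.
Outer: keep orders rows whose customer_id is in that set.
Inner query → {1}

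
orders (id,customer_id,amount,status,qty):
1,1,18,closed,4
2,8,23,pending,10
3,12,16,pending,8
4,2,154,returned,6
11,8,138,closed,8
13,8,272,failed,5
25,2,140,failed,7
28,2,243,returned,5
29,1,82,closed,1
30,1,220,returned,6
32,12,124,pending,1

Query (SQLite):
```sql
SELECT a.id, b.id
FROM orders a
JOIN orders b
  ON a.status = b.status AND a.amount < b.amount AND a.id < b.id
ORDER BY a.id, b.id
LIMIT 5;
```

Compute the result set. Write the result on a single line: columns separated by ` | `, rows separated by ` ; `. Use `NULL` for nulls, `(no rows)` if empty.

1 | 11 ; 1 | 29 ; 2 | 32 ; 3 | 32 ; 4 | 28

Pairs (a,b) with same status, a.amount < b.amount, a.id < b.id.
status groups: closed:{1,11,29} failed:{13,25} pending:{2,3,32} returned:{4,28,30}
Ordered by (a.id, b.id); first 5.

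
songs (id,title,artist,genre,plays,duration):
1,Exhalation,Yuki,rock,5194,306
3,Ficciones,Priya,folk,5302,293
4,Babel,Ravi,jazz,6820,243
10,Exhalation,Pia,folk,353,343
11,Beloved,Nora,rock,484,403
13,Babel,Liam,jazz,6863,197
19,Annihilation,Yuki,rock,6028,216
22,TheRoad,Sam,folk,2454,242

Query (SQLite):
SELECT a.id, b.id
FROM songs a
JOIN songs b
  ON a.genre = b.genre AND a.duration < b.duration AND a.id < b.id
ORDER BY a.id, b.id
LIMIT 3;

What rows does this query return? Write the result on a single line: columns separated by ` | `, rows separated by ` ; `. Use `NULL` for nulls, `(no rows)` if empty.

1 | 11 ; 3 | 10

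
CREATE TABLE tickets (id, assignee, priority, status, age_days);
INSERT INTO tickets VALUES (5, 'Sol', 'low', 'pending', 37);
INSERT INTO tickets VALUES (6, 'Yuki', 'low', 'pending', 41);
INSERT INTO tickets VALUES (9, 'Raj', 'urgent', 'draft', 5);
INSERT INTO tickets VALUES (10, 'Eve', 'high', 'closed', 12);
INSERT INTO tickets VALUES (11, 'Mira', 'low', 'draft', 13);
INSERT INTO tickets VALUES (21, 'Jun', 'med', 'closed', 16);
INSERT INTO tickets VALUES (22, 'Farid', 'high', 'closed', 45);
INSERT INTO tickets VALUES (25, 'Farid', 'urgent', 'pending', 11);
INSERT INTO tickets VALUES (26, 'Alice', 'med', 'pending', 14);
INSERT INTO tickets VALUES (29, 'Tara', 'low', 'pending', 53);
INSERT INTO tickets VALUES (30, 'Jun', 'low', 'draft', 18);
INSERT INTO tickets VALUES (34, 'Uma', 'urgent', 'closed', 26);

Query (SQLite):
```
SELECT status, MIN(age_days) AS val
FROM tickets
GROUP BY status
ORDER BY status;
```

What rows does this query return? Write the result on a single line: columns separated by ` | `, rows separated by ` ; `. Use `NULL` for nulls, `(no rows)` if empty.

closed | 12 ; draft | 5 ; pending | 11

Partition tickets by status; compute MIN(age_days) within each group.
  closed: ids {10, 21, 22, 34} → MIN(age_days)=12
  draft: ids {9, 11, 30} → MIN(age_days)=5
  pending: ids {5, 6, 25, 26, 29} → MIN(age_days)=11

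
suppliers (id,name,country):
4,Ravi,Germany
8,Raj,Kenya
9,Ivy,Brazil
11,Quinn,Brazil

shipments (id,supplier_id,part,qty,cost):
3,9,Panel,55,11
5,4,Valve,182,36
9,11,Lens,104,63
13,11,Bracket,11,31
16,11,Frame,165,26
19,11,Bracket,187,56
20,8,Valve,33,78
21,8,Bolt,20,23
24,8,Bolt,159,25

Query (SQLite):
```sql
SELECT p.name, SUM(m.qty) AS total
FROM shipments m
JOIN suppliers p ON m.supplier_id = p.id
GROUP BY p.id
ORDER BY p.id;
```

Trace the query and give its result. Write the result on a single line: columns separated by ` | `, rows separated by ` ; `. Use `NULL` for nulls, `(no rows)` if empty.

Join each shipments row to its suppliers via supplier_id.
Group joined rows by suppliers.id; compute SUM(m.qty) per group.
  4: ids {5} → SUM(m.qty)=182
  8: ids {20, 21, 24} → SUM(m.qty)=212
  9: ids {3} → SUM(m.qty)=55
  11: ids {9, 13, 16, 19} → SUM(m.qty)=467

Ravi | 182 ; Raj | 212 ; Ivy | 55 ; Quinn | 467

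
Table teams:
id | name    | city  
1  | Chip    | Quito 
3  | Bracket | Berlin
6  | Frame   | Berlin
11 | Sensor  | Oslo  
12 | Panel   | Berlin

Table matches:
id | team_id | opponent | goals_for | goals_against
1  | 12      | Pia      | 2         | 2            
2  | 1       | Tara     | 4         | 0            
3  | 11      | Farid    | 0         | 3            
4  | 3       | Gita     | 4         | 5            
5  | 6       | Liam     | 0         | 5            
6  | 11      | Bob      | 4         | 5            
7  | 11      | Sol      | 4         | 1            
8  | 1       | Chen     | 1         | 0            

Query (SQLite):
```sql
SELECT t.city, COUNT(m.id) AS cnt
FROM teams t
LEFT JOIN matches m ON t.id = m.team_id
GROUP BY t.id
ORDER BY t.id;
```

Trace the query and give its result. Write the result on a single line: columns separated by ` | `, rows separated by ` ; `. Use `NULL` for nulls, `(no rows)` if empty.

Quito | 2 ; Berlin | 1 ; Berlin | 1 ; Oslo | 3 ; Berlin | 1

LEFT JOIN keeps every teams row; unmatched ones get NULL for matches columns.
Group by teams.id and compute COUNT(m.id). COUNT(col) of an all-NULL group is 0.
  1: ids {2, 8} → COUNT(m.id)=2
  3: ids {4} → COUNT(m.id)=1
  6: ids {5} → COUNT(m.id)=1
  11: ids {3, 6, 7} → COUNT(m.id)=3
  12: ids {1} → COUNT(m.id)=1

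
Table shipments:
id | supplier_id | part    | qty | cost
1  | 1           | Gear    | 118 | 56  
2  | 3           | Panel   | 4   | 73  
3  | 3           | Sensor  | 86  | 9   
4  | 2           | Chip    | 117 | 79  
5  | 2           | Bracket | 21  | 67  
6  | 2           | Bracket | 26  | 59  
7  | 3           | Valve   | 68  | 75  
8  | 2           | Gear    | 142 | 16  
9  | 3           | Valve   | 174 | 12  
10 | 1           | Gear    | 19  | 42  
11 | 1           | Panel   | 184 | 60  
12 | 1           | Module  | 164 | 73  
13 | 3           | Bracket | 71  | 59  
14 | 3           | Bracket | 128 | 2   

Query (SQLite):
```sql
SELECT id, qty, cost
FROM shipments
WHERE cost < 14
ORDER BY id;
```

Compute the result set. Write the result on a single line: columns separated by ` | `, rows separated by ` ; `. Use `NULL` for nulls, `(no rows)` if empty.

3 | 86 | 9 ; 9 | 174 | 12 ; 14 | 128 | 2

cost < 14: ids {3, 9, 14}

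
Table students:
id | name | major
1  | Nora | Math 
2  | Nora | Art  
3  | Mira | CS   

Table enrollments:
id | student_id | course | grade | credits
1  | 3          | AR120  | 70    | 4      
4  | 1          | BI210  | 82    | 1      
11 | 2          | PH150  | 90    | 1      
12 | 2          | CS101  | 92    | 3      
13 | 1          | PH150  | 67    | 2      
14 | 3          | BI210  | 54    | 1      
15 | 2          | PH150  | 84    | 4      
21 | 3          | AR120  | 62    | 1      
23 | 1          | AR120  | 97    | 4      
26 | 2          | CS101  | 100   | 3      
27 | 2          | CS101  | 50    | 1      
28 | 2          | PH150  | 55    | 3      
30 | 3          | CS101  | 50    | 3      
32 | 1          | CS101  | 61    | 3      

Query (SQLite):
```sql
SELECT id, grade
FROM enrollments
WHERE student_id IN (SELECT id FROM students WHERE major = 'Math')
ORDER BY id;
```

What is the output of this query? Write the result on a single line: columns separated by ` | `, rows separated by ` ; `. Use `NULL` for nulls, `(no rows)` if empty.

4 | 82 ; 13 | 67 ; 23 | 97 ; 32 | 61

Inner query: students.id where major = 'Math'.
Outer: keep enrollments rows whose student_id is in that set.
Inner query → {1}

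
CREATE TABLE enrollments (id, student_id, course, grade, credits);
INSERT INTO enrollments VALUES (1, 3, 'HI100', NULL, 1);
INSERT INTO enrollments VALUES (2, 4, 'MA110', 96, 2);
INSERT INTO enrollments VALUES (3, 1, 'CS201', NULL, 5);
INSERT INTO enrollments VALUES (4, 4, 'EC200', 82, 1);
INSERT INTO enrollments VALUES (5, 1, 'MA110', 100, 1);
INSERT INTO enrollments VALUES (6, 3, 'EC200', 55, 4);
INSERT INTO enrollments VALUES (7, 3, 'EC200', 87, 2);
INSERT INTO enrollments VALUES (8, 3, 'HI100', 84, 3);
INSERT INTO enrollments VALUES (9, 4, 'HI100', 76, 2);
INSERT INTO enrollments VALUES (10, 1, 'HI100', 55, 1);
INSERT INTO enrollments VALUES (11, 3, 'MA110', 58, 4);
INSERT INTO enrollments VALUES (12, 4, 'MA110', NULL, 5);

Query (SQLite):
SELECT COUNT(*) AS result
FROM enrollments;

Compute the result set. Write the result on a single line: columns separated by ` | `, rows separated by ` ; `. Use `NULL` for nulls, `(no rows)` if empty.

All grade values: [NULL, 96, NULL, 82, 100, 55, 87, 84, 76, 55, 58, NULL].
COUNT(*) counts rows → 12.

12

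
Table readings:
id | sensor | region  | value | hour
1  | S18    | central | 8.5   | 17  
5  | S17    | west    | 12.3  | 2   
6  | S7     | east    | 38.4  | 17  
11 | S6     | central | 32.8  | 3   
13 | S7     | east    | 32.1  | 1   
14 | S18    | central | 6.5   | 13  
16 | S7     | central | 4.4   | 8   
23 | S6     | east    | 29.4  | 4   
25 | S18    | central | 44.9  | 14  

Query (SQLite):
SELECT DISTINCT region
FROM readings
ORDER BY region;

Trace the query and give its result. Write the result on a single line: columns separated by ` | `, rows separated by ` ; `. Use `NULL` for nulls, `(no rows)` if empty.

Collect distinct region values from readings.

central ; east ; west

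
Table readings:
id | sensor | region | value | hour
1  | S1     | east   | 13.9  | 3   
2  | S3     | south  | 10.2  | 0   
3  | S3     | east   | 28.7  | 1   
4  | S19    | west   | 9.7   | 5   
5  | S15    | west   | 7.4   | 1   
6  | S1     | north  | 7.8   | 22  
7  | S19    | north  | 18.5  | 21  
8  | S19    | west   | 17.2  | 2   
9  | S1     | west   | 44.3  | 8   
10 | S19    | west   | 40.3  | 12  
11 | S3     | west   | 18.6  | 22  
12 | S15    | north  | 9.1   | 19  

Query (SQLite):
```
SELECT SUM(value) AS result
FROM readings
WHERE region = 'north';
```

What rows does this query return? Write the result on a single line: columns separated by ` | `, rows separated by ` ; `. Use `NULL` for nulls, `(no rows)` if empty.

35.4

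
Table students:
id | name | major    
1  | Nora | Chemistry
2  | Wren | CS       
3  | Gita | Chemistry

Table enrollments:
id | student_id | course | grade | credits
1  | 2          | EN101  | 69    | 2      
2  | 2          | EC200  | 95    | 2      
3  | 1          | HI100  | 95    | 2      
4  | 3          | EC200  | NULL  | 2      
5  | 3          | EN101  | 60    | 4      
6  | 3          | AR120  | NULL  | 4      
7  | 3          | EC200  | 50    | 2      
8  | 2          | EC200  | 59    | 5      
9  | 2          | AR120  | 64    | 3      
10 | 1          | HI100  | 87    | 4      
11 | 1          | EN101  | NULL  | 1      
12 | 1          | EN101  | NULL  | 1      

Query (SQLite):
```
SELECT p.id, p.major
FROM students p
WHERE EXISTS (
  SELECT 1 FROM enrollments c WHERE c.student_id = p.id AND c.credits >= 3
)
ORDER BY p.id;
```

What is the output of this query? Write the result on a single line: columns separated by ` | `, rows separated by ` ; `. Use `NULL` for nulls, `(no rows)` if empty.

For each students row, check whether any enrollments with matching student_id has credits >= 3.
Keep rows where that is true.

1 | Chemistry ; 2 | CS ; 3 | Chemistry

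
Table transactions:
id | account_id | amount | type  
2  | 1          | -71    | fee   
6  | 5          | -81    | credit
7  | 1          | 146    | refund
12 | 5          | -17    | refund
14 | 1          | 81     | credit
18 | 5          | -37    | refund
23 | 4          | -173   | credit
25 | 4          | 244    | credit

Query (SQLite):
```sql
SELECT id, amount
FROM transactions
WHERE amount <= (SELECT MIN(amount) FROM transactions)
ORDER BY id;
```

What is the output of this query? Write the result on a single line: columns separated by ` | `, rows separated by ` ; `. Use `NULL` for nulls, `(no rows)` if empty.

23 | -173

Scalar subquery: MIN(amount) over all transactions rows = -173.
Keep rows where amount <= that value.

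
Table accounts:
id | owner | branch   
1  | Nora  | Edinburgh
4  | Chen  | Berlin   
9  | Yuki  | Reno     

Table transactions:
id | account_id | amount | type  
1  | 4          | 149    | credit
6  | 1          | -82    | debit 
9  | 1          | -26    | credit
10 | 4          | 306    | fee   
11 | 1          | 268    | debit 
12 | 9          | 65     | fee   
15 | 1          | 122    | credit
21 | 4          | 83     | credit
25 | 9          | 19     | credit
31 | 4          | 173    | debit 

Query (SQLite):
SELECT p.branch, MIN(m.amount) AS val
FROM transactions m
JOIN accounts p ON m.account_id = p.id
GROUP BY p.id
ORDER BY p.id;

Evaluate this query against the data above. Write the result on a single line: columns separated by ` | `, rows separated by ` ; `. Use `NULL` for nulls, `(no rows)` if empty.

Edinburgh | -82 ; Berlin | 83 ; Reno | 19

Join each transactions row to its accounts via account_id.
Group joined rows by accounts.id; compute MIN(m.amount) per group.
  1: ids {6, 9, 11, 15} → MIN(m.amount)=-82
  4: ids {1, 10, 21, 31} → MIN(m.amount)=83
  9: ids {12, 25} → MIN(m.amount)=19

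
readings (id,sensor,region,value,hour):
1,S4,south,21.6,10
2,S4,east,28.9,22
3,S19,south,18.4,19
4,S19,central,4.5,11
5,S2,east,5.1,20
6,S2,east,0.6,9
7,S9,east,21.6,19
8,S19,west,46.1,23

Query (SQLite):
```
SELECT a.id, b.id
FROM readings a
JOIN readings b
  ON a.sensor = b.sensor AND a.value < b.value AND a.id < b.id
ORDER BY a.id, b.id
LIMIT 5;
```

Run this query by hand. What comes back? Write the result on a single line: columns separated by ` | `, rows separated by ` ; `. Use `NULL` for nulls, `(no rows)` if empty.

1 | 2 ; 3 | 8 ; 4 | 8

Pairs (a,b) with same sensor, a.value < b.value, a.id < b.id.
sensor groups: S19:{3,4,8} S2:{5,6} S4:{1,2} S9:{7}
Ordered by (a.id, b.id); first 5.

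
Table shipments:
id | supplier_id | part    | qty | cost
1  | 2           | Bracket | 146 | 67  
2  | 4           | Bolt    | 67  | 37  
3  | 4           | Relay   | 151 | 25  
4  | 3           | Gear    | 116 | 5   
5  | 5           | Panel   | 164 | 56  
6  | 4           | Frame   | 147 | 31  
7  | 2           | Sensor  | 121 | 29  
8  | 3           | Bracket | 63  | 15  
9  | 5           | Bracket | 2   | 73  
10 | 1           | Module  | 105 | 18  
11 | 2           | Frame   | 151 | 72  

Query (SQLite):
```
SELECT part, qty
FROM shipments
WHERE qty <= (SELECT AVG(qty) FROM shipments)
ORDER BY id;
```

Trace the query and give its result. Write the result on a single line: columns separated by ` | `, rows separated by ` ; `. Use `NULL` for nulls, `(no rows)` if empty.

Scalar subquery: AVG(qty) over all shipments rows = 112.090909 (≈; comparison uses full precision).
Keep rows where qty <= that value.

Bolt | 67 ; Bracket | 63 ; Bracket | 2 ; Module | 105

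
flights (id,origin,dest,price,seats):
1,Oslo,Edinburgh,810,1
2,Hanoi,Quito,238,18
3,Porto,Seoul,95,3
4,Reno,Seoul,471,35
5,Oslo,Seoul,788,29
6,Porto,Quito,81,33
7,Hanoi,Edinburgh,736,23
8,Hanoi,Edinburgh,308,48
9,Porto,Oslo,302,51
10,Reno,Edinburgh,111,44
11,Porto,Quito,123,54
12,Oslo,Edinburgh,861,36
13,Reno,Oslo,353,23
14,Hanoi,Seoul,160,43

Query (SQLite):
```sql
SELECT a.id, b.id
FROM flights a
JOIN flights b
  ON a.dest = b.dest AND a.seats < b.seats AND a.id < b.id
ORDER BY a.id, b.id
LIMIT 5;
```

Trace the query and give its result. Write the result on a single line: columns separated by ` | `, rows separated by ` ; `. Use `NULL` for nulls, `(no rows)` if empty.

1 | 7 ; 1 | 8 ; 1 | 10 ; 1 | 12 ; 2 | 6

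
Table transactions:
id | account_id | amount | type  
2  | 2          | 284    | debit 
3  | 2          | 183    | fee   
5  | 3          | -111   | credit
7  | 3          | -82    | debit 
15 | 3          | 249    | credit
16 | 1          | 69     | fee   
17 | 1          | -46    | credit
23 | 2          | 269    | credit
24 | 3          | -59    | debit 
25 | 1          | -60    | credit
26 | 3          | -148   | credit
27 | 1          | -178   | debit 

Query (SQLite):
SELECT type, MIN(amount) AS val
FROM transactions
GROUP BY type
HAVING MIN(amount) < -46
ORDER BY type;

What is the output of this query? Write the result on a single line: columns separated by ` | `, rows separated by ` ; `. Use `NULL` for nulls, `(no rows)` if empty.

Partition transactions by type; compute MIN(amount) within each group.
HAVING: keep groups where MIN(amount) < -46.
  credit: ids {5, 15, 17, 23, 25, 26} → MIN(amount)=-148
  debit: ids {2, 7, 24, 27} → MIN(amount)=-178
  fee: ids {3, 16} → MIN(amount)=69

credit | -148 ; debit | -178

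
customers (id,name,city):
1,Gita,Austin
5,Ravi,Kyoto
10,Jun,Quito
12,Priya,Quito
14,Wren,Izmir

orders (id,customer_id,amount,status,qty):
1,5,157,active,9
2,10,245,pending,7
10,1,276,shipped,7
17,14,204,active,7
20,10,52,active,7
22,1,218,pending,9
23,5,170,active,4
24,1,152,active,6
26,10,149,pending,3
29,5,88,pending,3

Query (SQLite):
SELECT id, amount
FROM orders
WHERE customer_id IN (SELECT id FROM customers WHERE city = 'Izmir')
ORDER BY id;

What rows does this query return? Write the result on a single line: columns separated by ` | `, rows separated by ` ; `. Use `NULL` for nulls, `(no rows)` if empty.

17 | 204

Inner query: customers.id where city = 'Izmir'.
Outer: keep orders rows whose customer_id is in that set.
Inner query → {14}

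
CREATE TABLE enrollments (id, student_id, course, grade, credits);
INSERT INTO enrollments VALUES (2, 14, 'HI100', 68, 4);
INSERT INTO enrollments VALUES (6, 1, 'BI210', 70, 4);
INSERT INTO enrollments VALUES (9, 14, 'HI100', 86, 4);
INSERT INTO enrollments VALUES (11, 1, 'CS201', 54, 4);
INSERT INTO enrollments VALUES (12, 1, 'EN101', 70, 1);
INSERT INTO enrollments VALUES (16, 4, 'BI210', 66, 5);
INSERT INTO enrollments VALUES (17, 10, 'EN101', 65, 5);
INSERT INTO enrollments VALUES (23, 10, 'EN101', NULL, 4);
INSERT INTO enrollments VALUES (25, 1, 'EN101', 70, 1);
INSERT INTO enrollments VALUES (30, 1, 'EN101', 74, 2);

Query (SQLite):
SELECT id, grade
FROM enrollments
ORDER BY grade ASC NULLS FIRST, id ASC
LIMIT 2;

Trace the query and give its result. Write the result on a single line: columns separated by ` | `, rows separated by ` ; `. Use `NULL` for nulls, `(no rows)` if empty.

Sort by grade asc, tiebreak id asc: (NULL, id=23), (54, id=11), (65, id=17), (66, id=16), (68, id=2) …. Take first 2.
NULLS FIRST: NULL grade rows go before all non-NULL rows (among themselves ordered by id asc).

23 | NULL ; 11 | 54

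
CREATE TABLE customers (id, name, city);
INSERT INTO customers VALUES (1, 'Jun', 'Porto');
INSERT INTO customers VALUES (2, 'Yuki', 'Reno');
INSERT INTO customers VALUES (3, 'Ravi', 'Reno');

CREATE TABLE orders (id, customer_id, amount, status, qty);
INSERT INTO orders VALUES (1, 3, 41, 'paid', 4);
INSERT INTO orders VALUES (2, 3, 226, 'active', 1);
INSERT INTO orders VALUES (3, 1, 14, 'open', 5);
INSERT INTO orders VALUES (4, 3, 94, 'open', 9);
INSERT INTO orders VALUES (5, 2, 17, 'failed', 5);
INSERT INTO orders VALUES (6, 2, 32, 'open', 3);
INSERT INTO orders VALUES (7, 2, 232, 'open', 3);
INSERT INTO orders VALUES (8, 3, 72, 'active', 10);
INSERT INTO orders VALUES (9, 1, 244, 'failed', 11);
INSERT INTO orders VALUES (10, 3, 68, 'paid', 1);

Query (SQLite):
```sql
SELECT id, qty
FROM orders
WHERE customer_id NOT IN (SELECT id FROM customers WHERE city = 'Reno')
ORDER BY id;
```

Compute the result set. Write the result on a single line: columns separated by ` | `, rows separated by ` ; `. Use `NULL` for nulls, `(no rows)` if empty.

3 | 5 ; 9 | 11

Inner query: customers.id where city = 'Reno'.
Outer: keep orders rows whose customer_id is not in that set.
Inner query → {2, 3}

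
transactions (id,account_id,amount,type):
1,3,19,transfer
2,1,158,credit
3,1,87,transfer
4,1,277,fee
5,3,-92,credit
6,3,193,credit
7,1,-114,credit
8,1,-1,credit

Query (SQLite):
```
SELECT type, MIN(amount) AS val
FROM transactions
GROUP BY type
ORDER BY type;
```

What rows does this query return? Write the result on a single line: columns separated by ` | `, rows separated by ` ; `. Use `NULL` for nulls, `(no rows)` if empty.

credit | -114 ; fee | 277 ; transfer | 19

Partition transactions by type; compute MIN(amount) within each group.
  credit: ids {2, 5, 6, 7, 8} → MIN(amount)=-114
  fee: ids {4} → MIN(amount)=277
  transfer: ids {1, 3} → MIN(amount)=19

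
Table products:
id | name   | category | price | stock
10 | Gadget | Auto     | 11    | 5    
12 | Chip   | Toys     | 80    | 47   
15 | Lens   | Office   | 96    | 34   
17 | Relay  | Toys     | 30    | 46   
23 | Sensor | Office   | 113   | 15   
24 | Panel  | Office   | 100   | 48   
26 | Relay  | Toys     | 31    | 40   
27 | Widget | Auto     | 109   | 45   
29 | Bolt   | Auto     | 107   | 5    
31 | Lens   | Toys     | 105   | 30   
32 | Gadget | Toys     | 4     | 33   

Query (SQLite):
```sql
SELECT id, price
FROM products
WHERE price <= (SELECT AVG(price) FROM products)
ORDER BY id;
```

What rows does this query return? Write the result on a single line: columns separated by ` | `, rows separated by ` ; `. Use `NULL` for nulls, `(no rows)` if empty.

Scalar subquery: AVG(price) over all products rows = 71.454545 (≈; comparison uses full precision).
Keep rows where price <= that value.

10 | 11 ; 17 | 30 ; 26 | 31 ; 32 | 4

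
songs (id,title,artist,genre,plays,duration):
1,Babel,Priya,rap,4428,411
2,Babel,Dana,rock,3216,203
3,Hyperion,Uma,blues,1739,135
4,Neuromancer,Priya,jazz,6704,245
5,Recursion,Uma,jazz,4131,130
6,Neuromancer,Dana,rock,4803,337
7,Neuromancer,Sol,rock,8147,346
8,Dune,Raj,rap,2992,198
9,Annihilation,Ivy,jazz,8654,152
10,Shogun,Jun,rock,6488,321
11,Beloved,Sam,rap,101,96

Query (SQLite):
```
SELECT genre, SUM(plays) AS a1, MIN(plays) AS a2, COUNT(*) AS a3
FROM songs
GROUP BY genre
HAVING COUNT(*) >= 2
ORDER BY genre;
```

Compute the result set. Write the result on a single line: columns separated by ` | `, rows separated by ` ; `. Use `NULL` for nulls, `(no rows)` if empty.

Group songs by genre.
Per group compute: SUM(plays), MIN(plays), COUNT(*).
HAVING: drop groups with fewer than 2 rows.
  blues: ids {3} → SUM(plays)=1739, MIN(plays)=1739, COUNT(*)=1
  jazz: ids {4, 5, 9} → SUM(plays)=19489, MIN(plays)=4131, COUNT(*)=3
  rap: ids {1, 8, 11} → SUM(plays)=7521, MIN(plays)=101, COUNT(*)=3
  rock: ids {2, 6, 7, 10} → SUM(plays)=22654, MIN(plays)=3216, COUNT(*)=4

jazz | 19489 | 4131 | 3 ; rap | 7521 | 101 | 3 ; rock | 22654 | 3216 | 4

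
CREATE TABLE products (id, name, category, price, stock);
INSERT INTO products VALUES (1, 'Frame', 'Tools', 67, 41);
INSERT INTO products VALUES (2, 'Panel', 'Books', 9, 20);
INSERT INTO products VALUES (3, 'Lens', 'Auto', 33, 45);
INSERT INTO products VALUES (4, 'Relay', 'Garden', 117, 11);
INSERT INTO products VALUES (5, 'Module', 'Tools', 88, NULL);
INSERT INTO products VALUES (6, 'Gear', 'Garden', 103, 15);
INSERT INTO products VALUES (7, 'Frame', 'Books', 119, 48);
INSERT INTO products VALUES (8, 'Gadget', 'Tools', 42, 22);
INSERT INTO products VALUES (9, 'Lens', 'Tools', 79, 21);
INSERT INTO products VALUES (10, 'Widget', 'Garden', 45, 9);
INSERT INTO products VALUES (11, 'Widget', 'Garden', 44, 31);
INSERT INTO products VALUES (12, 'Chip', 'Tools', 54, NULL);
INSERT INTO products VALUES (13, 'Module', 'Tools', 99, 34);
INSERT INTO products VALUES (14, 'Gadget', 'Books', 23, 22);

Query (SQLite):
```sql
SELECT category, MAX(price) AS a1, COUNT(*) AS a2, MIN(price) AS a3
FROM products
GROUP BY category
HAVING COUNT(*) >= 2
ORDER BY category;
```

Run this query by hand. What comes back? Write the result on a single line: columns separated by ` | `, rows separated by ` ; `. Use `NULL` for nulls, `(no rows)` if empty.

Books | 119 | 3 | 9 ; Garden | 117 | 4 | 44 ; Tools | 99 | 6 | 42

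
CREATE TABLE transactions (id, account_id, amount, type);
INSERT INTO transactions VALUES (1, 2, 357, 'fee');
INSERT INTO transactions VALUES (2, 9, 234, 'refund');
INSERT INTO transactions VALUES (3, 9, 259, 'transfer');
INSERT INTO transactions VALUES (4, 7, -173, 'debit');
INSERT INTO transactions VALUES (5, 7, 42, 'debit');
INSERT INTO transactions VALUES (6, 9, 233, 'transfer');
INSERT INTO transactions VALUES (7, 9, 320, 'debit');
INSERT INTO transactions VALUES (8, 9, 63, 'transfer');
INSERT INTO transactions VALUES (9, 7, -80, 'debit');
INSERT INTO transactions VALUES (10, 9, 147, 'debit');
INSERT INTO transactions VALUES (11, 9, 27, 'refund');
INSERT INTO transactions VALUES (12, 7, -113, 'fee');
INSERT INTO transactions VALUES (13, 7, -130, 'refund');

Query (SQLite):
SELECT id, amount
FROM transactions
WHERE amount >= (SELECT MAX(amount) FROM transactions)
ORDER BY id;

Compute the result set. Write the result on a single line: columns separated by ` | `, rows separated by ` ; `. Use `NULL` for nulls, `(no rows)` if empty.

1 | 357

Scalar subquery: MAX(amount) over all transactions rows = 357.
Keep rows where amount >= that value.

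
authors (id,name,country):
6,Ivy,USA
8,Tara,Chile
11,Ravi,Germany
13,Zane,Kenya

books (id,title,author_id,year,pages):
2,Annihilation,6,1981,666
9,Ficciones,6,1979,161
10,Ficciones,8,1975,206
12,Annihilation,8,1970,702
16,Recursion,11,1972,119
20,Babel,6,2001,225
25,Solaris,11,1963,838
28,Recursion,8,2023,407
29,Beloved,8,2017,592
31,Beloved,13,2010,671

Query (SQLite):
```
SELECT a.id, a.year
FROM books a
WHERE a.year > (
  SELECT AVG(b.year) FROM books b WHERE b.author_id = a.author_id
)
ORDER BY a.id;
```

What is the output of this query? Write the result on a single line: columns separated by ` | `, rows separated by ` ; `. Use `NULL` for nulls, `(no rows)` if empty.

For each books row a, compute AVG(year) over rows sharing a.author_id.
Keep row a if a.year > that per-group AVG.
  author_id=6: AVG(year) = 1987.0
  author_id=8: AVG(year) = 1996.25
  author_id=11: AVG(year) = 1967.5
  author_id=13: AVG(year) = 2010.0

16 | 1972 ; 20 | 2001 ; 28 | 2023 ; 29 | 2017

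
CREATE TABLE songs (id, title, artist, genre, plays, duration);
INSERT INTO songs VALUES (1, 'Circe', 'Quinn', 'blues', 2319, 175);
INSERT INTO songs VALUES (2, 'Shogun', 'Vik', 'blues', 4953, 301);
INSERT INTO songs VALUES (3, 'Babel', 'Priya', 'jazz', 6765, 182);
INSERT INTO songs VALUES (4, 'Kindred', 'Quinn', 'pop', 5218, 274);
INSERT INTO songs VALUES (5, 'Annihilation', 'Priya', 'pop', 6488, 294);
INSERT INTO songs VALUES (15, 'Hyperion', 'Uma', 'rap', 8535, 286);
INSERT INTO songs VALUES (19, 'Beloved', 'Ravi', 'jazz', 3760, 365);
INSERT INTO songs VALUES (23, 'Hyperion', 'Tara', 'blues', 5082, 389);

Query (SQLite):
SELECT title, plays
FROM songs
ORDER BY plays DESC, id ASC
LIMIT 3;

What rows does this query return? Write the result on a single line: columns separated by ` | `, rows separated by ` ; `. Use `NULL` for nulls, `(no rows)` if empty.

Hyperion | 8535 ; Babel | 6765 ; Annihilation | 6488

Sort by plays desc, tiebreak id asc: (8535, id=15), (6765, id=3), (6488, id=5), (5218, id=4), (5082, id=23), (4953, id=2) …. Take first 3.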